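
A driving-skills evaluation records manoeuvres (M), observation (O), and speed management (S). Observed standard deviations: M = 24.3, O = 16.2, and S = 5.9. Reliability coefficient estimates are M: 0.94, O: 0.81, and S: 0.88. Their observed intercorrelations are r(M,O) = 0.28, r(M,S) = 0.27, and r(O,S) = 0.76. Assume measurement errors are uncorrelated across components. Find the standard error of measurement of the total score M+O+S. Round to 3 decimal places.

Var(total) = 887.74 + 443.151 = 1330.89.
True-score variance = 798.27 + 443.151 = 1241.42, so reliability = 0.9328.
Error variance = 1330.89 − 1241.42 = 89.4702; SEM = √89.4702 = 9.459.

9.459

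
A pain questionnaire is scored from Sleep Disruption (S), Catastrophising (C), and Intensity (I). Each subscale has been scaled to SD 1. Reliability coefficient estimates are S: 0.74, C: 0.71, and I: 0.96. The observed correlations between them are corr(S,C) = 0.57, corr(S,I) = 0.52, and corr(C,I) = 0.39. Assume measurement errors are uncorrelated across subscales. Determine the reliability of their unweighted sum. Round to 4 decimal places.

Var(S+C+I) = 3 + 2·[0.57 + 0.52 + 0.39] = 3 + 2.96 = 5.96.
Under uncorrelated errors the observed covariances equal the true-score covariances, so only the own-variance terms attenuate.
True-score variance = [0.74 + 0.71 + 0.96] + 2.96 = 2.41 + 2.96 = 5.37.
Reliability = 5.37 / 5.96 = 0.9010.

0.9010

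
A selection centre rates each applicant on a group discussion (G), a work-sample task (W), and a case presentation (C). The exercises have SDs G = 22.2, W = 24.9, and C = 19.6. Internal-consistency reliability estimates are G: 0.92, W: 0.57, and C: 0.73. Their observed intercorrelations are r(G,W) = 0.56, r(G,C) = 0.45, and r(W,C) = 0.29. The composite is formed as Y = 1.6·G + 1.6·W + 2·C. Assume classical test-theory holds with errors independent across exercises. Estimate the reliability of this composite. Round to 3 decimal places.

Var(Y) = 1.6²·22.2² + 1.6²·24.9² + 2²·19.6² + 2·[2.56·22.2·24.9·0.56 + 3.2·22.2·19.6·0.45 + 3.2·24.9·19.6·0.29] = 4385.54 + 3743.88 = 8129.41.
With uncorrelated errors the cross-covariances are all true-score covariance, so they carry over unchanged; only the diagonal terms shrink to ρᵢσᵢ².
True-score variance = [1.6²·22.2²·0.92 + 1.6²·24.9²·0.57 + 2²·19.6²·0.73] + 3743.88 = 3187.2 + 3743.88 = 6931.08.
Reliability = 6931.08 / 8129.41 = 0.853.

0.853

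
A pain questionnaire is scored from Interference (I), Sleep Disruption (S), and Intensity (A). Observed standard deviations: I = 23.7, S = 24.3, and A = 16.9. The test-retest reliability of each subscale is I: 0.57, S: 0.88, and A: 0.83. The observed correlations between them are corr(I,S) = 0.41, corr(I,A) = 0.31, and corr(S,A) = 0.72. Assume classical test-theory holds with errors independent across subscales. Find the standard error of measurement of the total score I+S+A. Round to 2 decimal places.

19.00

Var(total) = 1437.79 + 1311.94 = 2749.73.
True-score variance = 1076.85 + 1311.94 = 2388.79, so reliability = 0.8687.
Error variance = 2749.73 − 2388.79 = 360.939; SEM = √360.939 = 19.00.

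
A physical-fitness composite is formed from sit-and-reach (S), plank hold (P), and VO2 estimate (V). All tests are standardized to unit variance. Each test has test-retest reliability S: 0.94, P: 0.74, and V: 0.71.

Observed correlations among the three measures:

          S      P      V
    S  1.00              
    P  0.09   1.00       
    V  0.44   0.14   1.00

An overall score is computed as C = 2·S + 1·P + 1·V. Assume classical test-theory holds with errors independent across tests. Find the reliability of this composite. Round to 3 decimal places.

0.906

Var(C) = 2² + 1 + 1 + 2·[2·0.09 + 2·0.44 + 0.14] = 6 + 2.4 = 8.4.
With uncorrelated errors the cross-covariances are all true-score covariance, so they carry over unchanged; only the diagonal terms shrink to ρᵢσᵢ².
True-score variance = [2²·0.94 + 0.74 + 0.71] + 2.4 = 5.21 + 2.4 = 7.61.
Reliability = 7.61 / 8.4 = 0.906.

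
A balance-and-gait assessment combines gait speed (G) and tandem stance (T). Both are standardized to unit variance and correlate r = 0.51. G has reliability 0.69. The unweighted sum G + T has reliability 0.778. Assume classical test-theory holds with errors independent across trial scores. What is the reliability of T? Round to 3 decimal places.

Var(G+T) = 2 + 2·0.51 = 3.020.
True-score variance = ρ_G + ρ_T + 2·0.51, so 0.778 = (0.69 + ρ_T + 1.02) / 3.020.
ρ_T = 0.778·3.020 − 0.69 − 1.02 = 0.640.

0.640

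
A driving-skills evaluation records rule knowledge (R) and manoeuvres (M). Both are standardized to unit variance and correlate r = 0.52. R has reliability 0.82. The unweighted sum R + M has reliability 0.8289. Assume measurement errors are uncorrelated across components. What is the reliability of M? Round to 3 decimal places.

0.660

Var(R+M) = 2 + 2·0.52 = 3.040.
True-score variance = ρ_R + ρ_M + 2·0.52, so 0.8289 = (0.82 + ρ_M + 1.04) / 3.040.
ρ_M = 0.8289·3.040 − 0.82 − 1.04 = 0.660.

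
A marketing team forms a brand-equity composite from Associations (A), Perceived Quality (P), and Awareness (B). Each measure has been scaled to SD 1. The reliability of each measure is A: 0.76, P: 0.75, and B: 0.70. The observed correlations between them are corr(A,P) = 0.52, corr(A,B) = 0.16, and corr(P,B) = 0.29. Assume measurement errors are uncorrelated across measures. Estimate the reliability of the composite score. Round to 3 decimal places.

Var(A+P+B) = 3 + 2·[0.52 + 0.16 + 0.29] = 3 + 1.94 = 4.94.
With uncorrelated errors the cross-covariances are all true-score covariance, so they carry over unchanged; only the diagonal terms shrink to ρᵢσᵢ².
True-score variance = [0.76 + 0.75 + 0.70] + 1.94 = 2.21 + 1.94 = 4.15.
Reliability = 4.15 / 4.94 = 0.840.

0.840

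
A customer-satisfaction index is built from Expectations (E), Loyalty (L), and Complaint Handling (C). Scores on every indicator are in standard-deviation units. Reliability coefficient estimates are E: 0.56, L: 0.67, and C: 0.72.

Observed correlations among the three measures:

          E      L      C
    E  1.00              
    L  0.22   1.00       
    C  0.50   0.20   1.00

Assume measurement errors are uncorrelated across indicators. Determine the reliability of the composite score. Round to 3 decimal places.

Var(E+L+C) = 3 + 2·[0.22 + 0.50 + 0.20] = 3 + 1.84 = 4.84.
Under uncorrelated errors the observed covariances equal the true-score covariances, so only the own-variance terms attenuate.
True-score variance = [0.56 + 0.67 + 0.72] + 1.84 = 1.95 + 1.84 = 3.79.
Reliability = 3.79 / 4.84 = 0.783.

0.783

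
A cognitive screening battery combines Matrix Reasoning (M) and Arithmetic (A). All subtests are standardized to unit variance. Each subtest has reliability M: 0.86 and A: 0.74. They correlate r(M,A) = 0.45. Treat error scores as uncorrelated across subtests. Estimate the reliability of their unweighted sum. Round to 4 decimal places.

Var(M+A) = 2 + 2·[0.45] = 2 + 0.9 = 2.9.
With uncorrelated errors the cross-covariances are all true-score covariance, so they carry over unchanged; only the diagonal terms shrink to ρᵢσᵢ².
True-score variance = [0.86 + 0.74] + 0.9 = 1.6 + 0.9 = 2.5.
Reliability = 2.5 / 2.9 = 0.8621.

0.8621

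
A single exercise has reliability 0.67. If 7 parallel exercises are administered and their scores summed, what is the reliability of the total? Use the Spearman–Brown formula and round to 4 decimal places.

ρ_k = kρ / (1 + (k−1)ρ) = 7·0.67 / (1 + 6·0.67) = 4.690 / 5.020 = 0.9343.

0.9343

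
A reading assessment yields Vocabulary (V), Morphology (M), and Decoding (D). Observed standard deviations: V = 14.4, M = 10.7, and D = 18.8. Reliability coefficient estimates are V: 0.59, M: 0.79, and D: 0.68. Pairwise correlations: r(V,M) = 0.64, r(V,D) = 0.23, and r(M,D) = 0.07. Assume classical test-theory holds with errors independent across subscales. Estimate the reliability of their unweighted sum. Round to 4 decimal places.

0.7833

Var(V+M+D) = 14.4² + 10.7² + 18.8² + 2·[14.4·10.7·0.64 + 14.4·18.8·0.23 + 10.7·18.8·0.07] = 675.29 + 349.916 = 1025.21.
Under uncorrelated errors the observed covariances equal the true-score covariances, so only the own-variance terms attenuate.
True-score variance = [14.4²·0.59 + 10.7²·0.79 + 18.8²·0.68] + 349.916 = 453.129 + 349.916 = 803.045.
Reliability = 803.045 / 1025.21 = 0.7833.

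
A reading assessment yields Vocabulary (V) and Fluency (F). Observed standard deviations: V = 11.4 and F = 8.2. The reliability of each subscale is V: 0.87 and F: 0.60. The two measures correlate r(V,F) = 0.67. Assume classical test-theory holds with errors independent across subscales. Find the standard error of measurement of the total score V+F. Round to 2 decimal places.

Var(total) = 197.2 + 125.263 = 322.463.
True-score variance = 153.409 + 125.263 = 278.672, so reliability = 0.8642.
Error variance = 322.463 − 278.672 = 43.7908; SEM = √43.7908 = 6.62.

6.62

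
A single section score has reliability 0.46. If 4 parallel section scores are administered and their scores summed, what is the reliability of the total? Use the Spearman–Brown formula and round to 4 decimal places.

0.7731

ρ_k = kρ / (1 + (k−1)ρ) = 4·0.46 / (1 + 3·0.46) = 1.840 / 2.380 = 0.7731.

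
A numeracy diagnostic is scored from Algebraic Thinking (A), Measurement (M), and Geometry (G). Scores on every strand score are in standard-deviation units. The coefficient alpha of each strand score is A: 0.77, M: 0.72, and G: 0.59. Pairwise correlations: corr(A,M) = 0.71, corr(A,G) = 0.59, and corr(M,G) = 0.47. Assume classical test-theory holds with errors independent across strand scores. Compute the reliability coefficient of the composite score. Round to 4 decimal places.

0.8593

Var(A+M+G) = 3 + 2·[0.71 + 0.59 + 0.47] = 3 + 3.54 = 6.54.
With uncorrelated errors the cross-covariances are all true-score covariance, so they carry over unchanged; only the diagonal terms shrink to ρᵢσᵢ².
True-score variance = [0.77 + 0.72 + 0.59] + 3.54 = 2.08 + 3.54 = 5.62.
Reliability = 5.62 / 6.54 = 0.8593.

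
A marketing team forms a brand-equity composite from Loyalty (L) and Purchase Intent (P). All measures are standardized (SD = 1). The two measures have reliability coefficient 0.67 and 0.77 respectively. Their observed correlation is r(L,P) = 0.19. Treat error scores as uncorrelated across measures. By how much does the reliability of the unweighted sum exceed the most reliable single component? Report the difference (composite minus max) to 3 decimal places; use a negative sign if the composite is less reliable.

-0.005

Var(sum) = 2 + 0.38 = 2.38; true-score variance = 1.44 + 0.38 = 1.82; composite reliability = 0.7647.
Max component reliability = 0.7700.
Difference = 0.7647 − 0.7700 = -0.005.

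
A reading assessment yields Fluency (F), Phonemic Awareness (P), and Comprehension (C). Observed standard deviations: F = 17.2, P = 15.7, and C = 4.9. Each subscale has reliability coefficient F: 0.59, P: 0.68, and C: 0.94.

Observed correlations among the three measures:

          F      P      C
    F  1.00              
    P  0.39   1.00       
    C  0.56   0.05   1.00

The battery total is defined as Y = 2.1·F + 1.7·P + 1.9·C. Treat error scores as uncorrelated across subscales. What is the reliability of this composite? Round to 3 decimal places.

Var(Y) = 2.1²·17.2² + 1.7²·15.7² + 1.9²·4.9² + 2·[3.57·17.2·15.7·0.39 + 3.99·17.2·4.9·0.56 + 3.23·15.7·4.9·0.05] = 2103.69 + 1153.43 = 3257.12.
With uncorrelated errors the cross-covariances are all true-score covariance, so they carry over unchanged; only the diagonal terms shrink to ρᵢσᵢ².
True-score variance = [2.1²·17.2²·0.59 + 1.7²·15.7²·0.68 + 1.9²·4.9²·0.94] + 1153.43 = 1335.62 + 1153.43 = 2489.06.
Reliability = 2489.06 / 3257.12 = 0.764.

0.764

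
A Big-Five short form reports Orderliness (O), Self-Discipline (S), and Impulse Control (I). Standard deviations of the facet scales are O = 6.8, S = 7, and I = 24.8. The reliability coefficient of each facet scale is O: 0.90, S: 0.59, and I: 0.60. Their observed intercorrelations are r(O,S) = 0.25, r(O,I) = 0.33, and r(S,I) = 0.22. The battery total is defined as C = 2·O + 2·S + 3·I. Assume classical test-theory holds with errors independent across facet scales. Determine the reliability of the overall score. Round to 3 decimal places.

0.676

Var(C) = 2²·6.8² + 2²·7² + 3²·24.8² + 2·[4·6.8·7·0.25 + 6·6.8·24.8·0.33 + 6·7·24.8·0.22] = 5916.32 + 1221.32 = 7137.64.
Under uncorrelated errors the observed covariances equal the true-score covariances, so only the own-variance terms attenuate.
True-score variance = [2²·6.8²·0.90 + 2²·7²·0.59 + 3²·24.8²·0.60] + 1221.32 = 3603.32 + 1221.32 = 4824.64.
Reliability = 4824.64 / 7137.64 = 0.676.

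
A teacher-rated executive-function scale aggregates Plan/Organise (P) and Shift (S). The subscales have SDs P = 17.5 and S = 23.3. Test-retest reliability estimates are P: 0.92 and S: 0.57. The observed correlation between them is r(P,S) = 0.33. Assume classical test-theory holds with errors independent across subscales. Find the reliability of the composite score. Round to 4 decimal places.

0.7693

Var(P+S) = 17.5² + 23.3² + 2·[17.5·23.3·0.33] = 849.14 + 269.115 = 1118.26.
With uncorrelated errors the cross-covariances are all true-score covariance, so they carry over unchanged; only the diagonal terms shrink to ρᵢσᵢ².
True-score variance = [17.5²·0.92 + 23.3²·0.57] + 269.115 = 591.197 + 269.115 = 860.312.
Reliability = 860.312 / 1118.26 = 0.7693.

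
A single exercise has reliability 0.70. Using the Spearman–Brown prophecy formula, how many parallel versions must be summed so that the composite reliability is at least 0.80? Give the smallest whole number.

k ≥ ρ*(1−ρ₁)/(ρ₁(1−ρ*)) = 0.80·0.30 / (0.70·0.20) = 1.714.
Smallest integer k = 2.

2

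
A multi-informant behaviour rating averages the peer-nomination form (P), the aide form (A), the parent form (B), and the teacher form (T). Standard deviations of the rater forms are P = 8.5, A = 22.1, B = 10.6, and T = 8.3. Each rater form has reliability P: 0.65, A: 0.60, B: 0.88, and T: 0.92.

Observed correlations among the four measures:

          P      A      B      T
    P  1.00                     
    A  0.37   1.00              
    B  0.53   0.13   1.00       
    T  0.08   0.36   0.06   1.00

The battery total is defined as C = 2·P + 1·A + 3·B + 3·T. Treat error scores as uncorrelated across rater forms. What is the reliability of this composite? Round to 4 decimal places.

0.8832

Var(C) = 2²·8.5² + 22.1² + 3²·10.6² + 3²·8.3² + 2·[2·8.5·22.1·0.37 + 6·8.5·10.6·0.53 + 6·8.5·8.3·0.08 + 3·22.1·10.6·0.13 + 3·22.1·8.3·0.36 + 9·10.6·8.3·0.06] = 2408.66 + 1592.73 = 4001.39.
With uncorrelated errors the cross-covariances are all true-score covariance, so they carry over unchanged; only the diagonal terms shrink to ρᵢσᵢ².
True-score variance = [2²·8.5²·0.65 + 22.1²·0.60 + 3²·10.6²·0.88 + 3²·8.3²·0.92] + 1592.73 = 1941.2 + 1592.73 = 3533.93.
Reliability = 3533.93 / 4001.39 = 0.8832.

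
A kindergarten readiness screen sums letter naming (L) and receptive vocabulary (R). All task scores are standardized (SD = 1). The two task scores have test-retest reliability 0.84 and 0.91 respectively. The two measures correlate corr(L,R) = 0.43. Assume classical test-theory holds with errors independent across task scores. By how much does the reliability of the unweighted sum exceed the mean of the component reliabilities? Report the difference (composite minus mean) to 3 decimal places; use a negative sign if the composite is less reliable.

0.038

Var(sum) = 2 + 0.86 = 2.86; true-score variance = 1.75 + 0.86 = 2.61; composite reliability = 0.9126.
Mean component reliability = 0.8750.
Difference = 0.9126 − 0.8750 = 0.038.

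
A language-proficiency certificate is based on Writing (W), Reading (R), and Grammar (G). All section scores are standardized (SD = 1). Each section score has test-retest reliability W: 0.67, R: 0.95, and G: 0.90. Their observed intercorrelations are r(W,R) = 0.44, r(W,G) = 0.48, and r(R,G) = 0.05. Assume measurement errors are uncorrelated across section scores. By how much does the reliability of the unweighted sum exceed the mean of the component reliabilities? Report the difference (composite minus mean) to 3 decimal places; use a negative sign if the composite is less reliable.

Var(sum) = 3 + 1.94 = 4.94; true-score variance = 2.52 + 1.94 = 4.46; composite reliability = 0.9028.
Mean component reliability = 0.8400.
Difference = 0.9028 − 0.8400 = 0.063.

0.063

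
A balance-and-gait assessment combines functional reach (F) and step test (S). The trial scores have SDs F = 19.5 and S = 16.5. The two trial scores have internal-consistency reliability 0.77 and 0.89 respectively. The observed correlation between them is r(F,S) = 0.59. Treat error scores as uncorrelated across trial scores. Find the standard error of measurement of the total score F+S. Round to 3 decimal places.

Var(total) = 652.5 + 379.665 = 1032.16.
True-score variance = 535.095 + 379.665 = 914.76, so reliability = 0.8863.
Error variance = 1032.16 − 914.76 = 117.405; SEM = √117.405 = 10.835.

10.835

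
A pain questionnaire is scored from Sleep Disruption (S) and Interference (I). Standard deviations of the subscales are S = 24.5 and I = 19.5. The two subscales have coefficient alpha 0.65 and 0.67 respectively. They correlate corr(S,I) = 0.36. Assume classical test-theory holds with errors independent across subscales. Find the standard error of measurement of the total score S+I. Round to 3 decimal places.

Var(total) = 980.5 + 343.98 = 1324.48.
True-score variance = 644.93 + 343.98 = 988.91, so reliability = 0.7466.
Error variance = 1324.48 − 988.91 = 335.57; SEM = √335.57 = 18.319.

18.319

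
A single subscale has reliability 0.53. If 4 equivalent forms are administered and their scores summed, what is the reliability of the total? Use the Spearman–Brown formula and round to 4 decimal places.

ρ_k = kρ / (1 + (k−1)ρ) = 4·0.53 / (1 + 3·0.53) = 2.120 / 2.590 = 0.8185.

0.8185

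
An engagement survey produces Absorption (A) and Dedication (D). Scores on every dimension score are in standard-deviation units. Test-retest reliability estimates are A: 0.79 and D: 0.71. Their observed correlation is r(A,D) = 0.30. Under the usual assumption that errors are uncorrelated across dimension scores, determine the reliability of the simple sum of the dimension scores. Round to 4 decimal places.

Var(A+D) = 2 + 2·[0.30] = 2 + 0.6 = 2.6.
Because errors are independent across components, Cov(Tᵢ,Tⱼ) = Cov(Xᵢ,Xⱼ); the off-diagonal part of the true-score variance is the same as above.
True-score variance = [0.79 + 0.71] + 0.6 = 1.5 + 0.6 = 2.1.
Reliability = 2.1 / 2.6 = 0.8077.

0.8077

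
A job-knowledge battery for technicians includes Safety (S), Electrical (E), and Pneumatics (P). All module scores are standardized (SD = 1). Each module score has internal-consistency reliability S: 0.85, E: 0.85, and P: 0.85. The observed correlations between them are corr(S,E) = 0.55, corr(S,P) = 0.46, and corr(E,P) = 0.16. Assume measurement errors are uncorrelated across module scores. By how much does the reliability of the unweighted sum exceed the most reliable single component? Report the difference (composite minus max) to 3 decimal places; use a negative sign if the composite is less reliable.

Var(sum) = 3 + 2.34 = 5.34; true-score variance = 2.55 + 2.34 = 4.89; composite reliability = 0.9157.
Max component reliability = 0.8500.
Difference = 0.9157 − 0.8500 = 0.066.

0.066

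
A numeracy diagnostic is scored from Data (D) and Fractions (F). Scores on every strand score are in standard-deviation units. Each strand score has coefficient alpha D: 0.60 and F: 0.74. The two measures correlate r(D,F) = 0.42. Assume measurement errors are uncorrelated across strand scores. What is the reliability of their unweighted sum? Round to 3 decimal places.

Var(D+F) = 2 + 2·[0.42] = 2 + 0.84 = 2.84.
Because errors are independent across components, Cov(Tᵢ,Tⱼ) = Cov(Xᵢ,Xⱼ); the off-diagonal part of the true-score variance is the same as above.
True-score variance = [0.60 + 0.74] + 0.84 = 1.34 + 0.84 = 2.18.
Reliability = 2.18 / 2.84 = 0.768.

0.768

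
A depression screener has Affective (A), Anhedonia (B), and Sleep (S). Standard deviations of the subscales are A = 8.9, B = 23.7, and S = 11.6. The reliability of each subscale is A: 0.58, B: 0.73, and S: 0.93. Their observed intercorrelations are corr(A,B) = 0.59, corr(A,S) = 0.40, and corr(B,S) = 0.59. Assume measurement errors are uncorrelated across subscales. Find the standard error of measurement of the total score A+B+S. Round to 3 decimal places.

Var(total) = 775.46 + 655.895 = 1431.36.
True-score variance = 581.116 + 655.895 = 1237.01, so reliability = 0.8642.
Error variance = 1431.36 − 1237.01 = 194.344; SEM = √194.344 = 13.941.

13.941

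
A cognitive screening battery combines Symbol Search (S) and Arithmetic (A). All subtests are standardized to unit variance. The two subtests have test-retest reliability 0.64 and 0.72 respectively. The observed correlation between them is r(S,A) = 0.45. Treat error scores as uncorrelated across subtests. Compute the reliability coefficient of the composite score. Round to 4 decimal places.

Var(S+A) = 2 + 2·[0.45] = 2 + 0.9 = 2.9.
Under uncorrelated errors the observed covariances equal the true-score covariances, so only the own-variance terms attenuate.
True-score variance = [0.64 + 0.72] + 0.9 = 1.36 + 0.9 = 2.26.
Reliability = 2.26 / 2.9 = 0.7793.

0.7793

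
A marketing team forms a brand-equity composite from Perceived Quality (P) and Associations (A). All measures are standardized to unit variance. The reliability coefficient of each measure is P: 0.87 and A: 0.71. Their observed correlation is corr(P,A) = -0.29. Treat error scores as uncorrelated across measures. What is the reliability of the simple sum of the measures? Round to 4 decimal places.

0.7042

Var(P+A) = 2 + 2·[(-0.29)] = 2 − 0.58 = 1.42.
With uncorrelated errors the cross-covariances are all true-score covariance, so they carry over unchanged; only the diagonal terms shrink to ρᵢσᵢ².
True-score variance = [0.87 + 0.71] − 0.58 = 1.58 − 0.58 = 1.
Reliability = 1 / 1.42 = 0.7042.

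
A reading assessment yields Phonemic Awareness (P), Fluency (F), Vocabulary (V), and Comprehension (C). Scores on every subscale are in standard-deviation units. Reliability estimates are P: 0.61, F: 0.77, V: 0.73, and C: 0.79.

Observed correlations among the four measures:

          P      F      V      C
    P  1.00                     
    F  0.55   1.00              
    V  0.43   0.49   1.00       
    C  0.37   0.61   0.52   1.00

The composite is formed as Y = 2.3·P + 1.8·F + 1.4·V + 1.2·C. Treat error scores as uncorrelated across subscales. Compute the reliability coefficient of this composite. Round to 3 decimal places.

Var(Y) = 2.3² + 1.8² + 1.4² + 1.2² + 2·[4.14·0.55 + 3.22·0.43 + 2.76·0.37 + 2.52·0.49 + 2.16·0.61 + 1.68·0.52] = 11.93 + 16.2176 = 28.1476.
Because errors are independent across components, Cov(Tᵢ,Tⱼ) = Cov(Xᵢ,Xⱼ); the off-diagonal part of the true-score variance is the same as above.
True-score variance = [2.3²·0.61 + 1.8²·0.77 + 1.4²·0.73 + 1.2²·0.79] + 16.2176 = 8.2901 + 16.2176 = 24.5077.
Reliability = 24.5077 / 28.1476 = 0.871.

0.871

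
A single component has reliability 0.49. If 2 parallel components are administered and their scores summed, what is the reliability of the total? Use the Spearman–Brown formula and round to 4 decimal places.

0.6577

ρ_k = kρ / (1 + (k−1)ρ) = 2·0.49 / (1 + 1·0.49) = 0.980 / 1.490 = 0.6577.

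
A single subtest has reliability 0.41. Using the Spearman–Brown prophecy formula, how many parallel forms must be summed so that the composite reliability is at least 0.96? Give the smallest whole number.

k ≥ ρ*(1−ρ₁)/(ρ₁(1−ρ*)) = 0.96·0.59 / (0.41·0.04) = 34.537.
Smallest integer k = 35.

35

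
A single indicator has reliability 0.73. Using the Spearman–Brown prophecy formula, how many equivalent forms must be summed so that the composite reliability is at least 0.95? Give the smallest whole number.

k ≥ ρ*(1−ρ₁)/(ρ₁(1−ρ*)) = 0.95·0.27 / (0.73·0.05) = 7.027.
Smallest integer k = 8.

8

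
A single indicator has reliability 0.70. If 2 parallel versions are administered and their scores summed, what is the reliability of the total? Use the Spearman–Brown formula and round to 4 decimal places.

ρ_k = kρ / (1 + (k−1)ρ) = 2·0.70 / (1 + 1·0.70) = 1.400 / 1.700 = 0.8235.

0.8235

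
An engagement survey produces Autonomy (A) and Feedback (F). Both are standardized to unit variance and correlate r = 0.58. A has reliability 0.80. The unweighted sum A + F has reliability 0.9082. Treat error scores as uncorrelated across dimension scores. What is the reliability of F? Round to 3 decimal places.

0.910

Var(A+F) = 2 + 2·0.58 = 3.160.
True-score variance = ρ_A + ρ_F + 2·0.58, so 0.9082 = (0.80 + ρ_F + 1.16) / 3.160.
ρ_F = 0.9082·3.160 − 0.80 − 1.16 = 0.910.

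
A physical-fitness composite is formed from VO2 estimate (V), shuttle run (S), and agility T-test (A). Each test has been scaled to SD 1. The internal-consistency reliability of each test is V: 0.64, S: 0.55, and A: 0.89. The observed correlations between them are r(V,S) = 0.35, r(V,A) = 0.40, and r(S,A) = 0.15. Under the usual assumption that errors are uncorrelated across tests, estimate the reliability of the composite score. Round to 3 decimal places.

0.808

Var(V+S+A) = 3 + 2·[0.35 + 0.40 + 0.15] = 3 + 1.8 = 4.8.
Under uncorrelated errors the observed covariances equal the true-score covariances, so only the own-variance terms attenuate.
True-score variance = [0.64 + 0.55 + 0.89] + 1.8 = 2.08 + 1.8 = 3.88.
Reliability = 3.88 / 4.8 = 0.808.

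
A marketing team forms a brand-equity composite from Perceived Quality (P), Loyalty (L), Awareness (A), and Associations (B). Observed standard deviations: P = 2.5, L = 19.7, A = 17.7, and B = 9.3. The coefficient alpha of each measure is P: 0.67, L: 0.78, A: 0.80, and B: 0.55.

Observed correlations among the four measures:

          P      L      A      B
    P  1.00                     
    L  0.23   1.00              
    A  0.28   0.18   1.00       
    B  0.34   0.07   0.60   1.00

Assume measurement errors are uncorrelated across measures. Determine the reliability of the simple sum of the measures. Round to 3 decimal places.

0.843

Var(P+L+A+B) = 2.5² + 19.7² + 17.7² + 9.3² + 2·[2.5·19.7·0.23 + 2.5·17.7·0.28 + 2.5·9.3·0.34 + 19.7·17.7·0.18 + 19.7·9.3·0.07 + 17.7·9.3·0.60] = 794.12 + 411.955 = 1206.07.
Under uncorrelated errors the observed covariances equal the true-score covariances, so only the own-variance terms attenuate.
True-score variance = [2.5²·0.67 + 19.7²·0.78 + 17.7²·0.80 + 9.3²·0.55] + 411.955 = 605.099 + 411.955 = 1017.05.
Reliability = 1017.05 / 1206.07 = 0.843.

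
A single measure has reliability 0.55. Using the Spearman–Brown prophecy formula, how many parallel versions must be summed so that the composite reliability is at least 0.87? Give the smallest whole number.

6

k ≥ ρ*(1−ρ₁)/(ρ₁(1−ρ*)) = 0.87·0.45 / (0.55·0.13) = 5.476.
Smallest integer k = 6.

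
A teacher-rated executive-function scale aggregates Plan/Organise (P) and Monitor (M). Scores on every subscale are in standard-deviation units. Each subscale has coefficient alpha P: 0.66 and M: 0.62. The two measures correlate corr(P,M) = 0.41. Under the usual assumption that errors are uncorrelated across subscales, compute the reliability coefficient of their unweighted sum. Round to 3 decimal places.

Var(P+M) = 2 + 2·[0.41] = 2 + 0.82 = 2.82.
Under uncorrelated errors the observed covariances equal the true-score covariances, so only the own-variance terms attenuate.
True-score variance = [0.66 + 0.62] + 0.82 = 1.28 + 0.82 = 2.1.
Reliability = 2.1 / 2.82 = 0.745.

0.745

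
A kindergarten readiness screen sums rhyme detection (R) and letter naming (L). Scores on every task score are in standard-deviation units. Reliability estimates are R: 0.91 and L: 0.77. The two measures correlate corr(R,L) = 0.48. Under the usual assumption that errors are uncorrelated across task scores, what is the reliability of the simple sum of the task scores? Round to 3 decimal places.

Var(R+L) = 2 + 2·[0.48] = 2 + 0.96 = 2.96.
With uncorrelated errors the cross-covariances are all true-score covariance, so they carry over unchanged; only the diagonal terms shrink to ρᵢσᵢ².
True-score variance = [0.91 + 0.77] + 0.96 = 1.68 + 0.96 = 2.64.
Reliability = 2.64 / 2.96 = 0.892.

0.892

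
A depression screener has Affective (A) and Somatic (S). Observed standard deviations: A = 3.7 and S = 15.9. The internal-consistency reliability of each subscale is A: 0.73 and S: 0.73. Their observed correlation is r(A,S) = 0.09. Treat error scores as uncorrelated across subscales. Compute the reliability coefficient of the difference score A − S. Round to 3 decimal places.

Var(A−S) = 3.7² + 15.9² − 2·3.7·15.9·0.09 = 266.5 − 10.5894 = 255.911.
Under uncorrelated errors the observed covariances equal the true-score covariances, so only the own-variance terms attenuate.
True-score variance = [3.7²·0.73 + 15.9²·0.73] − 10.5894 = 194.545 − 10.5894 = 183.956.
Reliability = 183.956 / 255.911 = 0.719.

0.719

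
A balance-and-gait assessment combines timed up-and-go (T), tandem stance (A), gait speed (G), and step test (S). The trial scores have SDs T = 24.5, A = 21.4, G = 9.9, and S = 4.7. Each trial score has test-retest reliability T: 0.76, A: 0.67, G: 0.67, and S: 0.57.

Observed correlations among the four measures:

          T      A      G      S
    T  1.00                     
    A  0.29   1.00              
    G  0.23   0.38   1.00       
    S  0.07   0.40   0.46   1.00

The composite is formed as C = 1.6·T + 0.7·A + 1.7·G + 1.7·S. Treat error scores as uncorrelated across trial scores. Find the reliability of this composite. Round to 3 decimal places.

0.824

Var(C) = 1.6²·24.5² + 0.7²·21.4² + 1.7²·9.9² + 1.7²·4.7² + 2·[1.12·24.5·21.4·0.29 + 2.72·24.5·9.9·0.23 + 2.72·24.5·4.7·0.07 + 1.19·21.4·9.9·0.38 + 1.19·21.4·4.7·0.40 + 2.89·9.9·4.7·0.46] = 2108.13 + 1098.99 = 3207.11.
With uncorrelated errors the cross-covariances are all true-score covariance, so they carry over unchanged; only the diagonal terms shrink to ρᵢσᵢ².
True-score variance = [1.6²·24.5²·0.76 + 0.7²·21.4²·0.67 + 1.7²·9.9²·0.67 + 1.7²·4.7²·0.57] + 1098.99 = 1544.36 + 1098.99 = 2643.35.
Reliability = 2643.35 / 3207.11 = 0.824.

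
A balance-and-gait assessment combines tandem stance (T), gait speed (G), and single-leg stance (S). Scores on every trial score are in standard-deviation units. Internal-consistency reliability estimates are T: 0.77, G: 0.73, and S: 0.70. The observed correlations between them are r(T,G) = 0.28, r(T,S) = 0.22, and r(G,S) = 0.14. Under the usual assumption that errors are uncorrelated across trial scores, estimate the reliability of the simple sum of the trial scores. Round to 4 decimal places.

Var(T+G+S) = 3 + 2·[0.28 + 0.22 + 0.14] = 3 + 1.28 = 4.28.
With uncorrelated errors the cross-covariances are all true-score covariance, so they carry over unchanged; only the diagonal terms shrink to ρᵢσᵢ².
True-score variance = [0.77 + 0.73 + 0.70] + 1.28 = 2.2 + 1.28 = 3.48.
Reliability = 3.48 / 4.28 = 0.8131.

0.8131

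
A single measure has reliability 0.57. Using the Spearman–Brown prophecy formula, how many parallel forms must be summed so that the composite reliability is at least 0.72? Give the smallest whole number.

2

k ≥ ρ*(1−ρ₁)/(ρ₁(1−ρ*)) = 0.72·0.43 / (0.57·0.28) = 1.940.
Smallest integer k = 2.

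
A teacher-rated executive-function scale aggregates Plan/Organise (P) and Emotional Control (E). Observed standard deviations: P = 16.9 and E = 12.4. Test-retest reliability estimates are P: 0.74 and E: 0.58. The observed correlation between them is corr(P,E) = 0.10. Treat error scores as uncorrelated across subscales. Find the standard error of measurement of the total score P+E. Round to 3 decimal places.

11.783

Var(total) = 439.37 + 41.912 = 481.282.
True-score variance = 300.532 + 41.912 = 342.444, so reliability = 0.7115.
Error variance = 481.282 − 342.444 = 138.838; SEM = √138.838 = 11.783.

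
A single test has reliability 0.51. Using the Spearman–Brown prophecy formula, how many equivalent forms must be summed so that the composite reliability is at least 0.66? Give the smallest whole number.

k ≥ ρ*(1−ρ₁)/(ρ₁(1−ρ*)) = 0.66·0.49 / (0.51·0.34) = 1.865.
Smallest integer k = 2.

2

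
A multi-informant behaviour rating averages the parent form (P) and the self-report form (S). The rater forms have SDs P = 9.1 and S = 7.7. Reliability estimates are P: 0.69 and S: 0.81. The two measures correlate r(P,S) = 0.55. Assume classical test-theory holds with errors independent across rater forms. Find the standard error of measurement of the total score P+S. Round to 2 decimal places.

6.08

Var(total) = 142.1 + 77.077 = 219.177.
True-score variance = 105.164 + 77.077 = 182.241, so reliability = 0.8315.
Error variance = 219.177 − 182.241 = 36.9362; SEM = √36.9362 = 6.08.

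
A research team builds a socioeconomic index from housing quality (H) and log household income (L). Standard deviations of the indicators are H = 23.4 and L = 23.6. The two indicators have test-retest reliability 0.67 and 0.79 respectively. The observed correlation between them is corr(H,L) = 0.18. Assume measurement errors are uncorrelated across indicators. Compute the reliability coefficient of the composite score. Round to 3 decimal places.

Var(H+L) = 23.4² + 23.6² + 2·[23.4·23.6·0.18] = 1104.52 + 198.806 = 1303.33.
Under uncorrelated errors the observed covariances equal the true-score covariances, so only the own-variance terms attenuate.
True-score variance = [23.4²·0.67 + 23.6²·0.79] + 198.806 = 806.864 + 198.806 = 1005.67.
Reliability = 1005.67 / 1303.33 = 0.772.

0.772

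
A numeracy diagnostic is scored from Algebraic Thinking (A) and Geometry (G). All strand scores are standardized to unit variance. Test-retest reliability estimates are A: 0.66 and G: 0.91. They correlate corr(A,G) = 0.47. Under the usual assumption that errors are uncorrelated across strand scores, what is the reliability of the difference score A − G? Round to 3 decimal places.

Var(A−G) = 1 + 1 − 2·0.47 = 2 − 0.94 = 1.06.
With uncorrelated errors the cross-covariances are all true-score covariance, so they carry over unchanged; only the diagonal terms shrink to ρᵢσᵢ².
True-score variance = [0.66 + 0.91] − 0.94 = 1.57 − 0.94 = 0.63.
Reliability = 0.63 / 1.06 = 0.594.

0.594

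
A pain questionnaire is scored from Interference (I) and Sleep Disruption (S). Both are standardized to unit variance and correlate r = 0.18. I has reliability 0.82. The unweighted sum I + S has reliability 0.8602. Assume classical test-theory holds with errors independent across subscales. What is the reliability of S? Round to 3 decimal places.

0.850

Var(I+S) = 2 + 2·0.18 = 2.360.
True-score variance = ρ_I + ρ_S + 2·0.18, so 0.8602 = (0.82 + ρ_S + 0.36) / 2.360.
ρ_S = 0.8602·2.360 − 0.82 − 0.36 = 0.850.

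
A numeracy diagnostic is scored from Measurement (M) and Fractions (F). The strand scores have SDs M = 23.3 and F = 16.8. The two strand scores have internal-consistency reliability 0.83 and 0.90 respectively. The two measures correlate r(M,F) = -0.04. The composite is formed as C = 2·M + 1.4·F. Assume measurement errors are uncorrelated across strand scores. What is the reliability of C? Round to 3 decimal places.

0.839

Var(C) = 2²·23.3² + 1.4²·16.8² + 2·[2.8·23.3·16.8·(-0.04)] = 2724.75 − 87.6826 = 2637.07.
Because errors are independent across components, Cov(Tᵢ,Tⱼ) = Cov(Xᵢ,Xⱼ); the off-diagonal part of the true-score variance is the same as above.
True-score variance = [2²·23.3²·0.83 + 1.4²·16.8²·0.90] − 87.6826 = 2300.27 − 87.6826 = 2212.58.
Reliability = 2212.58 / 2637.07 = 0.839.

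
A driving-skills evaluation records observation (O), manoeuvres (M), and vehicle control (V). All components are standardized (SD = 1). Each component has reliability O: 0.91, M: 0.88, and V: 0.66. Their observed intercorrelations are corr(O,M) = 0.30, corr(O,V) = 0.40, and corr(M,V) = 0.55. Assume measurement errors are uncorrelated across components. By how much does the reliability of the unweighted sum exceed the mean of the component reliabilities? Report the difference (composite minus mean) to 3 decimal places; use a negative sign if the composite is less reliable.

Var(sum) = 3 + 2.5 = 5.5; true-score variance = 2.45 + 2.5 = 4.95; composite reliability = 0.9000.
Mean component reliability = 0.8167.
Difference = 0.9000 − 0.8167 = 0.083.

0.083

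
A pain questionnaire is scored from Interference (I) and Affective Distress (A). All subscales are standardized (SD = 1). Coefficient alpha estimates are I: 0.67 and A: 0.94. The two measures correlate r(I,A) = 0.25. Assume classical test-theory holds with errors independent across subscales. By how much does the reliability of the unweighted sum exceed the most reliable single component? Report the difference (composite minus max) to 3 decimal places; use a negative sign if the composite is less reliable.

-0.096

Var(sum) = 2 + 0.5 = 2.5; true-score variance = 1.61 + 0.5 = 2.11; composite reliability = 0.8440.
Max component reliability = 0.9400.
Difference = 0.8440 − 0.9400 = -0.096.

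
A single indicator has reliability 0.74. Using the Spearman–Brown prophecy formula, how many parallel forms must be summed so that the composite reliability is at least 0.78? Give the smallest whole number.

k ≥ ρ*(1−ρ₁)/(ρ₁(1−ρ*)) = 0.78·0.26 / (0.74·0.22) = 1.246.
Smallest integer k = 2.

2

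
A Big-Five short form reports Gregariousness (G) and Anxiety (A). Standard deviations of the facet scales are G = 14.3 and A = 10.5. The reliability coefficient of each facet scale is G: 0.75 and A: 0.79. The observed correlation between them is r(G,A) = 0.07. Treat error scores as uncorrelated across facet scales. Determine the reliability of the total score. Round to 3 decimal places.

0.779

Var(G+A) = 14.3² + 10.5² + 2·[14.3·10.5·0.07] = 314.74 + 21.021 = 335.761.
Under uncorrelated errors the observed covariances equal the true-score covariances, so only the own-variance terms attenuate.
True-score variance = [14.3²·0.75 + 10.5²·0.79] + 21.021 = 240.465 + 21.021 = 261.486.
Reliability = 261.486 / 335.761 = 0.779.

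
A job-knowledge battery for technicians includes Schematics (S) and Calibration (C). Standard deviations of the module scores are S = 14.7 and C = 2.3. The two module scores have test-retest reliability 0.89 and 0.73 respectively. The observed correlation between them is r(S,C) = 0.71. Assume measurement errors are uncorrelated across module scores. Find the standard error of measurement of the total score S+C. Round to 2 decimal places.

5.02

Var(total) = 221.38 + 48.0102 = 269.39.
True-score variance = 196.182 + 48.0102 = 244.192, so reliability = 0.9065.
Error variance = 269.39 − 244.192 = 25.1982; SEM = √25.1982 = 5.02.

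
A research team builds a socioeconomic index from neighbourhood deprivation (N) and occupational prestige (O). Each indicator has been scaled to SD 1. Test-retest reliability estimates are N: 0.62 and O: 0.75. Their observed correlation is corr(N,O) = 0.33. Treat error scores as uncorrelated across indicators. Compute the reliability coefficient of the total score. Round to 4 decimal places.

Var(N+O) = 2 + 2·[0.33] = 2 + 0.66 = 2.66.
With uncorrelated errors the cross-covariances are all true-score covariance, so they carry over unchanged; only the diagonal terms shrink to ρᵢσᵢ².
True-score variance = [0.62 + 0.75] + 0.66 = 1.37 + 0.66 = 2.03.
Reliability = 2.03 / 2.66 = 0.7632.

0.7632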